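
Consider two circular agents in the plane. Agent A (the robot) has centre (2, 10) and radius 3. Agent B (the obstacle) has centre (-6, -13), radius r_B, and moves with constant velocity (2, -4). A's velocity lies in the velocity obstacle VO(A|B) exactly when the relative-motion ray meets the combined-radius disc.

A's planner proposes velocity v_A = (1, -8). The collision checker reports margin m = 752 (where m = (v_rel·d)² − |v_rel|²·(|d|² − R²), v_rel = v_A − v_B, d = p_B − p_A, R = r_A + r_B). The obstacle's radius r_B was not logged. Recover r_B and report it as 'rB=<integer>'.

m = 752
d = (-8, -23);  v_rel = (-1, -4),  |v_rel|² = 17
v_rel×d = (-1)·(-23) − (-4)·(-8) = -9
since m = R²·17 − (-9)²:  R² = (81 + 752) / 17 = 49
R = √49 = 7  ⇒  r_B = 7 − 3 = 4

rB=4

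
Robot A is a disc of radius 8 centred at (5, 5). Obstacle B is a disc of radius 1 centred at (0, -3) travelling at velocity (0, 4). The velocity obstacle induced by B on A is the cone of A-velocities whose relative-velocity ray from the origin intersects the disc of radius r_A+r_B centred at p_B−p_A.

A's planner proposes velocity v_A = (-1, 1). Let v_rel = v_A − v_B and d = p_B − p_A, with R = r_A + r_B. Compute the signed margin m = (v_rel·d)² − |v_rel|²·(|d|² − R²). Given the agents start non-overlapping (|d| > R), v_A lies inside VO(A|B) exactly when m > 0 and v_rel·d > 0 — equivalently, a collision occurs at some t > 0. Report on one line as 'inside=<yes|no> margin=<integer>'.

d = (-5, -8),  |d|² = 89;  R = 8+1 = 9,  c = 89−9² = 8
v_rel = (-1, -3),  |v_rel|² = 10;  v_rel·d = (-1)·(-5) + (-3)·(-8) = 29
10·t² − 58·t + 8 = 0  ⇒  m = 29² − 10·8 = 761
m = 761 > 0,  v_rel·d = 29 > 0  ⇒  inside

inside=yes margin=761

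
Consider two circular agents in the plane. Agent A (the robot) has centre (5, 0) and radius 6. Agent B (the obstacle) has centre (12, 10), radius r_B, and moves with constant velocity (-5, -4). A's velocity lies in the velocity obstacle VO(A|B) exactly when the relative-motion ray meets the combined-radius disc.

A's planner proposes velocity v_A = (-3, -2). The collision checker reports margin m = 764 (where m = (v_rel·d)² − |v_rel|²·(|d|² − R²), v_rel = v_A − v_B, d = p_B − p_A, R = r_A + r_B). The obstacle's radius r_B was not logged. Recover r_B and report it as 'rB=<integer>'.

m = 764
d = (7, 10);  v_rel = (2, 2),  |v_rel|² = 8
v_rel×d = (2)·(10) − (2)·(7) = 6
since m = R²·8 − 6²:  R² = (36 + 764) / 8 = 100
R = √100 = 10  ⇒  r_B = 10 − 6 = 4

rB=4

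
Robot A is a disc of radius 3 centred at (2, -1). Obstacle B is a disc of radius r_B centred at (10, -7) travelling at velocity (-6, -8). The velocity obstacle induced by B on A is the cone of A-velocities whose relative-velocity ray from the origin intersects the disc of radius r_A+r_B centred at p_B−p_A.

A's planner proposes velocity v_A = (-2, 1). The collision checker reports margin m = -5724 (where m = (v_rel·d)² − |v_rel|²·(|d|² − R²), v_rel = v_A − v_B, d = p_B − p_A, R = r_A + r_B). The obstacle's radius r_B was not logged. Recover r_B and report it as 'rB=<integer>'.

m = -5724
d = (8, -6);  v_rel = (4, 9),  |v_rel|² = 97
v_rel×d = (4)·(-6) − (9)·(8) = -96
since m = R²·97 − (-96)²:  R² = (9216 + -5724) / 97 = 36
R = √36 = 6  ⇒  r_B = 6 − 3 = 3

rB=3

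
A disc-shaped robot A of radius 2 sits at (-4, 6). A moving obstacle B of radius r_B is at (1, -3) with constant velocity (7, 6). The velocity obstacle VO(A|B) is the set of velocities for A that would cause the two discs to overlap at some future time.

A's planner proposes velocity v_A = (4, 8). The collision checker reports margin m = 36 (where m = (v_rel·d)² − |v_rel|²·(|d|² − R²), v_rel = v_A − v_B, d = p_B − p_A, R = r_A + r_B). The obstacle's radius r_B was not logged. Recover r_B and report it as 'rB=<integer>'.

m = 36
d = (5, -9);  v_rel = (-3, 2),  |v_rel|² = 13
v_rel×d = (-3)·(-9) − (2)·(5) = 17
since m = R²·13 − 17²:  R² = (289 + 36) / 13 = 25
R = √25 = 5  ⇒  r_B = 5 − 2 = 3

rB=3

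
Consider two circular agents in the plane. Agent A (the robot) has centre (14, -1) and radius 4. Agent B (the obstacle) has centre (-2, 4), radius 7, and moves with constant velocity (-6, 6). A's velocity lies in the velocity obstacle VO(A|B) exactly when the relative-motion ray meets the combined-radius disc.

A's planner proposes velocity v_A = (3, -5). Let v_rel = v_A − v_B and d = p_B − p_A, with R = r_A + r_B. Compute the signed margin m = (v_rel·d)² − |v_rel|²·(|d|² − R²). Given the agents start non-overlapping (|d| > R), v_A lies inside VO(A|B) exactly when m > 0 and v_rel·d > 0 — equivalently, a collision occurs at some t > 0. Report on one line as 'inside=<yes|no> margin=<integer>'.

d = (-16, 5),  |d|² = 281;  R = 4+7 = 11,  c = 281−11² = 160
v_rel = (9, -11),  |v_rel|² = 202;  v_rel·d = (9)·(-16) + (-11)·(5) = -199
202·t² + 398·t + 160 = 0  ⇒  m = (-199)² − 202·160 = 7281
m = 7281 > 0,  v_rel·d = -199 < 0  ⇒  outside

inside=no margin=7281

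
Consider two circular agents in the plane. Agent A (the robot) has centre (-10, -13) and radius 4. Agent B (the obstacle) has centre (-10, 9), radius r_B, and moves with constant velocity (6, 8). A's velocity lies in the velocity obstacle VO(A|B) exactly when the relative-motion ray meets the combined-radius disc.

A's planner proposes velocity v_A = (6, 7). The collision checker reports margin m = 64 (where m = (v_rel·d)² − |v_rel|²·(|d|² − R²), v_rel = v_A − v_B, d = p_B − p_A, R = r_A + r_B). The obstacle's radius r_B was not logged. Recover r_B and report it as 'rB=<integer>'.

m = 64
d = (0, 22);  v_rel = (0, -1),  |v_rel|² = 1
v_rel×d = (0)·(22) − (-1)·(0) = 0
since m = R²·1 − 0²:  R² = (0 + 64) / 1 = 64
R = √64 = 8  ⇒  r_B = 8 − 4 = 4

rB=4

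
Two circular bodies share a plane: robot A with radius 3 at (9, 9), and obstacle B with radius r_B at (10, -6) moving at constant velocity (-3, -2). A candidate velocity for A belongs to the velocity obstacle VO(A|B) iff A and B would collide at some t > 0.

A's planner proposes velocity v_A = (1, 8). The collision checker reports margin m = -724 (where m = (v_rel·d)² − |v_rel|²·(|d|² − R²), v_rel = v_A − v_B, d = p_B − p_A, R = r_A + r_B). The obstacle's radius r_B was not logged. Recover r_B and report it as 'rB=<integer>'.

m = -724
d = (1, -15);  v_rel = (4, 10),  |v_rel|² = 116
v_rel×d = (4)·(-15) − (10)·(1) = -70
since m = R²·116 − (-70)²:  R² = (4900 + -724) / 116 = 36
R = √36 = 6  ⇒  r_B = 6 − 3 = 3

rB=3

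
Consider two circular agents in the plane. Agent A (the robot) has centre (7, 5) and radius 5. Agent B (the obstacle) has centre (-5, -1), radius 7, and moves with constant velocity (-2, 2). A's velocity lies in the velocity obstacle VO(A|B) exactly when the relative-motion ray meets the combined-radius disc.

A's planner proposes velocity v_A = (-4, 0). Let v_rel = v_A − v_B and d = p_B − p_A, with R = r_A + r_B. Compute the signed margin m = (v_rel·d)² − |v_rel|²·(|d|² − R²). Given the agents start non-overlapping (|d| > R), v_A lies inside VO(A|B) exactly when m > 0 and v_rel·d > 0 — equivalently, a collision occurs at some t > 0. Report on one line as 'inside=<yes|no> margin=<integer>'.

d = (-12, -6),  |d|² = 180;  R = 5+7 = 12,  c = 180−12² = 36
v_rel = (-2, -2),  |v_rel|² = 8;  v_rel·d = (-2)·(-12) + (-2)·(-6) = 36
8·t² − 72·t + 36 = 0  ⇒  m = 36² − 8·36 = 1008
m = 1008 > 0,  v_rel·d = 36 > 0  ⇒  inside

inside=yes margin=1008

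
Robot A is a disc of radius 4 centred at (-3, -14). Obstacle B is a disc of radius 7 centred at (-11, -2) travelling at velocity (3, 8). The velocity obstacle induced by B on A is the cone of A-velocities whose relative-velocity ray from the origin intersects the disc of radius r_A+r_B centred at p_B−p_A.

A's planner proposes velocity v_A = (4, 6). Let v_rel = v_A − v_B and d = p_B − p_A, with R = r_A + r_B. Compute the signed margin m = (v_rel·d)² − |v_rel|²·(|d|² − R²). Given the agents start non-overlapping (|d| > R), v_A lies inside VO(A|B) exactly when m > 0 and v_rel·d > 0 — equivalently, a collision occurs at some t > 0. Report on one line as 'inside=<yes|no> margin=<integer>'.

d = (-8, 12),  |d|² = 208;  R = 4+7 = 11,  c = 208−11² = 87
v_rel = (1, -2),  |v_rel|² = 5;  v_rel·d = (1)·(-8) + (-2)·(12) = -32
5·t² + 64·t + 87 = 0  ⇒  m = (-32)² − 5·87 = 589
m = 589 > 0,  v_rel·d = -32 < 0  ⇒  outside

inside=no margin=589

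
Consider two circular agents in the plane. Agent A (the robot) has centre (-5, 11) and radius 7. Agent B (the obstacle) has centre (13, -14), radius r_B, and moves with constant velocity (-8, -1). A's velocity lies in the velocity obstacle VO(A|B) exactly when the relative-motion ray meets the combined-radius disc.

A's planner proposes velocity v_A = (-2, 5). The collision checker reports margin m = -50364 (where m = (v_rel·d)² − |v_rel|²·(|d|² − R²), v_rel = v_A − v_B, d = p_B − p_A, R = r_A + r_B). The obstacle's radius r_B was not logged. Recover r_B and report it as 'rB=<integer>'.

m = -50364
d = (18, -25);  v_rel = (6, 6),  |v_rel|² = 72
v_rel×d = (6)·(-25) − (6)·(18) = -258
since m = R²·72 − (-258)²:  R² = (66564 + -50364) / 72 = 225
R = √225 = 15  ⇒  r_B = 15 − 7 = 8

rB=8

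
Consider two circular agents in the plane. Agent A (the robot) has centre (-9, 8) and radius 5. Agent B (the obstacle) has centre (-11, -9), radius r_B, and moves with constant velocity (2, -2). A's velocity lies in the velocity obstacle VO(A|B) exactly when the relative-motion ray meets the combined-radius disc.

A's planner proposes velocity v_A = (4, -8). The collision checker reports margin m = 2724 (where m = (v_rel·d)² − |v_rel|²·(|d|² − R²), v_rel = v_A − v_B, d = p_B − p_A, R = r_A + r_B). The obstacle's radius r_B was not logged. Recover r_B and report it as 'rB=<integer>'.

m = 2724
d = (-2, -17);  v_rel = (2, -6),  |v_rel|² = 40
v_rel×d = (2)·(-17) − (-6)·(-2) = -46
since m = R²·40 − (-46)²:  R² = (2116 + 2724) / 40 = 121
R = √121 = 11  ⇒  r_B = 11 − 5 = 6

rB=6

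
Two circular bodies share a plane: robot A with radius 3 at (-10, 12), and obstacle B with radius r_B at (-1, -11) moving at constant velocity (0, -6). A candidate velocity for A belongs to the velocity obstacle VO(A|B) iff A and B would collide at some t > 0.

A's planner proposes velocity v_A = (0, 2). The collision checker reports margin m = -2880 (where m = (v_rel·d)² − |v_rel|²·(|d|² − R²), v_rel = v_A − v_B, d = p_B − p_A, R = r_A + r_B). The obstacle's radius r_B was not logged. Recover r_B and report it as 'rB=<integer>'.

m = -2880
d = (9, -23);  v_rel = (0, 8),  |v_rel|² = 64
v_rel×d = (0)·(-23) − (8)·(9) = -72
since m = R²·64 − (-72)²:  R² = (5184 + -2880) / 64 = 36
R = √36 = 6  ⇒  r_B = 6 − 3 = 3

rB=3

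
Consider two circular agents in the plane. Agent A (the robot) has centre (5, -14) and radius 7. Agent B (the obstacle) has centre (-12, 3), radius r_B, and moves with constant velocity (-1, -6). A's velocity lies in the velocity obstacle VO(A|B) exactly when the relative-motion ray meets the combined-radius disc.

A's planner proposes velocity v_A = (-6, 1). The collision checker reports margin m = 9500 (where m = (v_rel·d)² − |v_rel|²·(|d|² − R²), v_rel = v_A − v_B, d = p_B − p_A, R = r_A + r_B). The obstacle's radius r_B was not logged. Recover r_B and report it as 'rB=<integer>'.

m = 9500
d = (-17, 17);  v_rel = (-5, 7),  |v_rel|² = 74
v_rel×d = (-5)·(17) − (7)·(-17) = 34
since m = R²·74 − 34²:  R² = (1156 + 9500) / 74 = 144
R = √144 = 12  ⇒  r_B = 12 − 7 = 5

rB=5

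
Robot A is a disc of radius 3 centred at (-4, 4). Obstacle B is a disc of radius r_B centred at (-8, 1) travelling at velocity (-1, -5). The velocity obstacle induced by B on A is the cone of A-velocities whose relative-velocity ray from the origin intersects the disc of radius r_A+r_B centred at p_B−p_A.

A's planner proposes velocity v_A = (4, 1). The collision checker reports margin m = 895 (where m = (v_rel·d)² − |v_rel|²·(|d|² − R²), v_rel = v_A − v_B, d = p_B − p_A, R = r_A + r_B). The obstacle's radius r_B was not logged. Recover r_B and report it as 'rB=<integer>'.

m = 895
d = (-4, -3);  v_rel = (5, 6),  |v_rel|² = 61
v_rel×d = (5)·(-3) − (6)·(-4) = 9
since m = R²·61 − 9²:  R² = (81 + 895) / 61 = 16
R = √16 = 4  ⇒  r_B = 4 − 3 = 1

rB=1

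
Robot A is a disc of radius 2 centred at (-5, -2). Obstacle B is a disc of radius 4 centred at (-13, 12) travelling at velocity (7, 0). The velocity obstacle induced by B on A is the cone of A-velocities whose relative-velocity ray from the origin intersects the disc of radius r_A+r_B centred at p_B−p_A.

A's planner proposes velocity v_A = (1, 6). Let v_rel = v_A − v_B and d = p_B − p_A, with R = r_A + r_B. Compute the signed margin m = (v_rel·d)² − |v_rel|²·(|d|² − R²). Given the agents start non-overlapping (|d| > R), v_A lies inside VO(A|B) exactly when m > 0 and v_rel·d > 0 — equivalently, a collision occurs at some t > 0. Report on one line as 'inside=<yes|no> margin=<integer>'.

d = (-8, 14),  |d|² = 260;  R = 2+4 = 6,  c = 260−6² = 224
v_rel = (-6, 6),  |v_rel|² = 72;  v_rel·d = (-6)·(-8) + (6)·(14) = 132
72·t² − 264·t + 224 = 0  ⇒  m = 132² − 72·224 = 1296
m = 1296 > 0,  v_rel·d = 132 > 0  ⇒  inside

inside=yes margin=1296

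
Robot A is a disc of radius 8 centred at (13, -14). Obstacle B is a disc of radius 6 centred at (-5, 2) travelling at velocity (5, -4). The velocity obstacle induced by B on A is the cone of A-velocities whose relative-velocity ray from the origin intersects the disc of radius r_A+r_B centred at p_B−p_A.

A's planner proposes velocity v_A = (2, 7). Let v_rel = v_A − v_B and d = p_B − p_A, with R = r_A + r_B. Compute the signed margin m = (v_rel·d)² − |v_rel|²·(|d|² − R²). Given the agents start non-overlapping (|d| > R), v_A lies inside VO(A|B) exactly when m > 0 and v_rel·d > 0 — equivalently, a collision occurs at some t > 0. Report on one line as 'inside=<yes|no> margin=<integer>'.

d = (-18, 16),  |d|² = 580;  R = 8+6 = 14,  c = 580−14² = 384
v_rel = (-3, 11),  |v_rel|² = 130;  v_rel·d = (-3)·(-18) + (11)·(16) = 230
130·t² − 460·t + 384 = 0  ⇒  m = 230² − 130·384 = 2980
m = 2980 > 0,  v_rel·d = 230 > 0  ⇒  inside

inside=yes margin=2980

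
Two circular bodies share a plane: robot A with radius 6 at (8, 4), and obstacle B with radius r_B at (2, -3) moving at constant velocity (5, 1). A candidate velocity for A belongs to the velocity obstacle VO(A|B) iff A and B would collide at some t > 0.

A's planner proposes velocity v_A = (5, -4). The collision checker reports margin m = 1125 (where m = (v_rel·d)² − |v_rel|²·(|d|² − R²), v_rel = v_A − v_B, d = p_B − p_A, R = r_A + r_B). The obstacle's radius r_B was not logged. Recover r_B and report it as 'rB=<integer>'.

m = 1125
d = (-6, -7);  v_rel = (0, -5),  |v_rel|² = 25
v_rel×d = (0)·(-7) − (-5)·(-6) = -30
since m = R²·25 − (-30)²:  R² = (900 + 1125) / 25 = 81
R = √81 = 9  ⇒  r_B = 9 − 6 = 3

rB=3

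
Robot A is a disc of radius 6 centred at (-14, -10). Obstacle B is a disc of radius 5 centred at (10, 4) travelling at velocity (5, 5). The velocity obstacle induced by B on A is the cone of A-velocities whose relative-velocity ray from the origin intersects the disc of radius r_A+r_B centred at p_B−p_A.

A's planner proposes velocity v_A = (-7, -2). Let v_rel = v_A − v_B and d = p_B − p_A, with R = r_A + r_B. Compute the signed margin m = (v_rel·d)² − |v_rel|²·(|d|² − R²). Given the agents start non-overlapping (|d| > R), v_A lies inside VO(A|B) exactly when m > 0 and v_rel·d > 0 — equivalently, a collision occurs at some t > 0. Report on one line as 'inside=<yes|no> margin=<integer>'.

d = (24, 14),  |d|² = 772;  R = 6+5 = 11,  c = 772−11² = 651
v_rel = (-12, -7),  |v_rel|² = 193;  v_rel·d = (-12)·(24) + (-7)·(14) = -386
193·t² + 772·t + 651 = 0  ⇒  m = (-386)² − 193·651 = 23353
m = 23353 > 0,  v_rel·d = -386 < 0  ⇒  outside

inside=no margin=23353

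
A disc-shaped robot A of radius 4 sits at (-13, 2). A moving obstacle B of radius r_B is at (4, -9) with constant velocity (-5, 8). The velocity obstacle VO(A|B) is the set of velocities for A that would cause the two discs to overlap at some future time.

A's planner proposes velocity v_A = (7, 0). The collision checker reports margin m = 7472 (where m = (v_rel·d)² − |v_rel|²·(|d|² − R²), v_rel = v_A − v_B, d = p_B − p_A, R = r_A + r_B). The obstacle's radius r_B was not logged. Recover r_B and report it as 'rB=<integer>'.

m = 7472
d = (17, -11);  v_rel = (12, -8),  |v_rel|² = 208
v_rel×d = (12)·(-11) − (-8)·(17) = 4
since m = R²·208 − 4²:  R² = (16 + 7472) / 208 = 36
R = √36 = 6  ⇒  r_B = 6 − 4 = 2

rB=2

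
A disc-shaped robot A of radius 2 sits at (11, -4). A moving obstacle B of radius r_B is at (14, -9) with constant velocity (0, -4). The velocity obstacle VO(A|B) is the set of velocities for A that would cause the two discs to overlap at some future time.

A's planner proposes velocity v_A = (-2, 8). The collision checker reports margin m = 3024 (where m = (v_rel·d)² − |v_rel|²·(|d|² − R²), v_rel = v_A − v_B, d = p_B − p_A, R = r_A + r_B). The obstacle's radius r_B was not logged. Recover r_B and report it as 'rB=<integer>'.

m = 3024
d = (3, -5);  v_rel = (-2, 12),  |v_rel|² = 148
v_rel×d = (-2)·(-5) − (12)·(3) = -26
since m = R²·148 − (-26)²:  R² = (676 + 3024) / 148 = 25
R = √25 = 5  ⇒  r_B = 5 − 2 = 3

rB=3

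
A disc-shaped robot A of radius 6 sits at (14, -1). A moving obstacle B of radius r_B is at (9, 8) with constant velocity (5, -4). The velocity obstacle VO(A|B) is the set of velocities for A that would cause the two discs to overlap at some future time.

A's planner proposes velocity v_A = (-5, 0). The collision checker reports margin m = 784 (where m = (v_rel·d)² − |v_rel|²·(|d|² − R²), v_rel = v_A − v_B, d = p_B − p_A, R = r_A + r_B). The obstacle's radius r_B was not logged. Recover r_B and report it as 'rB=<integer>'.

m = 784
d = (-5, 9);  v_rel = (-10, 4),  |v_rel|² = 116
v_rel×d = (-10)·(9) − (4)·(-5) = -70
since m = R²·116 − (-70)²:  R² = (4900 + 784) / 116 = 49
R = √49 = 7  ⇒  r_B = 7 − 6 = 1

rB=1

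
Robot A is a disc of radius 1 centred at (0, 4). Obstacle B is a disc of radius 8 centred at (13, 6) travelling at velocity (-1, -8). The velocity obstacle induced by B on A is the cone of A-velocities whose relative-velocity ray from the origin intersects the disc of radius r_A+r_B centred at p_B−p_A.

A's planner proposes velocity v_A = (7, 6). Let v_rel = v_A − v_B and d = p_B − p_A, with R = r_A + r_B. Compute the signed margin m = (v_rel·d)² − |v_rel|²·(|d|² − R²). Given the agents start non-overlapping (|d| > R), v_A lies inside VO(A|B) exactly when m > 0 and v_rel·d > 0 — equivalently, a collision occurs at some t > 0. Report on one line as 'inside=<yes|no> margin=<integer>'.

d = (13, 2),  |d|² = 173;  R = 1+8 = 9,  c = 173−9² = 92
v_rel = (8, 14),  |v_rel|² = 260;  v_rel·d = (8)·(13) + (14)·(2) = 132
260·t² − 264·t + 92 = 0  ⇒  m = 132² − 260·92 = -6496
m = -6496 < 0,  v_rel·d = 132 > 0  ⇒  outside

inside=no margin=-6496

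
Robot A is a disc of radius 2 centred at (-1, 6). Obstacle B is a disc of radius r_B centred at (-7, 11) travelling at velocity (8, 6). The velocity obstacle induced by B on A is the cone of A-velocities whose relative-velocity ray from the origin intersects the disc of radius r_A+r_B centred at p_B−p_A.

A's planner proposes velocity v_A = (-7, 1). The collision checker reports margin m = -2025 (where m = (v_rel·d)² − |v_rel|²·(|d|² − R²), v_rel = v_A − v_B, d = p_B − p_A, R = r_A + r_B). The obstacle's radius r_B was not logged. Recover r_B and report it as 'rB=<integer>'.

m = -2025
d = (-6, 5);  v_rel = (-15, -5),  |v_rel|² = 250
v_rel×d = (-15)·(5) − (-5)·(-6) = -105
since m = R²·250 − (-105)²:  R² = (11025 + -2025) / 250 = 36
R = √36 = 6  ⇒  r_B = 6 − 2 = 4

rB=4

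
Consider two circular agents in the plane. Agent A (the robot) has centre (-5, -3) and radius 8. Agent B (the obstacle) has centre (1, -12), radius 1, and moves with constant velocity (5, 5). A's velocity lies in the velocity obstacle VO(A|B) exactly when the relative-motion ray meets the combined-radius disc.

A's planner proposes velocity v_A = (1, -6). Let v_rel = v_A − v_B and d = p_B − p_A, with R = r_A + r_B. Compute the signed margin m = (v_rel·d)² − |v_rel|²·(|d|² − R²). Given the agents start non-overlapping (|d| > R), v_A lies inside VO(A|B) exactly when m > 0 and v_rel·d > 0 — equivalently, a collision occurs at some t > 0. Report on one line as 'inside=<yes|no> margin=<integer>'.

d = (6, -9),  |d|² = 117;  R = 8+1 = 9,  c = 117−9² = 36
v_rel = (-4, -11),  |v_rel|² = 137;  v_rel·d = (-4)·(6) + (-11)·(-9) = 75
137·t² − 150·t + 36 = 0  ⇒  m = 75² − 137·36 = 693
m = 693 > 0,  v_rel·d = 75 > 0  ⇒  inside

inside=yes margin=693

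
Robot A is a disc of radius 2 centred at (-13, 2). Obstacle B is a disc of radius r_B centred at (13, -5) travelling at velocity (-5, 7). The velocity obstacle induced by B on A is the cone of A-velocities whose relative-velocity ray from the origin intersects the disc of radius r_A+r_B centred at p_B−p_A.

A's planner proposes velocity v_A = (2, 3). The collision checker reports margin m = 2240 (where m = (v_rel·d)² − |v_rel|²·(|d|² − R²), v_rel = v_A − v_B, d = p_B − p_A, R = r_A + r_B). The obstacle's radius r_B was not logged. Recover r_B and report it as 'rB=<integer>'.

m = 2240
d = (26, -7);  v_rel = (7, -4),  |v_rel|² = 65
v_rel×d = (7)·(-7) − (-4)·(26) = 55
since m = R²·65 − 55²:  R² = (3025 + 2240) / 65 = 81
R = √81 = 9  ⇒  r_B = 9 − 2 = 7

rB=7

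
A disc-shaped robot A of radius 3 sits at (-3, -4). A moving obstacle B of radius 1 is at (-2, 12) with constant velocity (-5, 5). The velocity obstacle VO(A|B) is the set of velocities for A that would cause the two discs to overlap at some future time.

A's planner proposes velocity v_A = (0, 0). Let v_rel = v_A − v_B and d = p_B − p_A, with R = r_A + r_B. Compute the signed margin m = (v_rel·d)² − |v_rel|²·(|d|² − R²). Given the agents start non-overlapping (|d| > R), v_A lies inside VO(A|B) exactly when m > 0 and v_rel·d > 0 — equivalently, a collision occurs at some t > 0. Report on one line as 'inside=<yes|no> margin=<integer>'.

d = (1, 16),  |d|² = 257;  R = 3+1 = 4,  c = 257−4² = 241
v_rel = (5, -5),  |v_rel|² = 50;  v_rel·d = (5)·(1) + (-5)·(16) = -75
50·t² + 150·t + 241 = 0  ⇒  m = (-75)² − 50·241 = -6425
m = -6425 < 0,  v_rel·d = -75 < 0  ⇒  outside

inside=no margin=-6425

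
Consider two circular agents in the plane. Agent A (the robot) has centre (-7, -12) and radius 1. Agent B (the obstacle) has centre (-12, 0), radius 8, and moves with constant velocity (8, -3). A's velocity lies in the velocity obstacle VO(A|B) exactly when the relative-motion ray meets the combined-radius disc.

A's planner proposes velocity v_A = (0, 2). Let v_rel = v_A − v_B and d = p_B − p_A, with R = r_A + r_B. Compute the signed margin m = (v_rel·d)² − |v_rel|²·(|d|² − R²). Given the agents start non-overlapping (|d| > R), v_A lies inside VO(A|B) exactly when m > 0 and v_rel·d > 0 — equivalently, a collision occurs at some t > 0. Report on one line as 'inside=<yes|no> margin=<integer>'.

d = (-5, 12),  |d|² = 169;  R = 1+8 = 9,  c = 169−9² = 88
v_rel = (-8, 5),  |v_rel|² = 89;  v_rel·d = (-8)·(-5) + (5)·(12) = 100
89·t² − 200·t + 88 = 0  ⇒  m = 100² − 89·88 = 2168
m = 2168 > 0,  v_rel·d = 100 > 0  ⇒  inside

inside=yes margin=2168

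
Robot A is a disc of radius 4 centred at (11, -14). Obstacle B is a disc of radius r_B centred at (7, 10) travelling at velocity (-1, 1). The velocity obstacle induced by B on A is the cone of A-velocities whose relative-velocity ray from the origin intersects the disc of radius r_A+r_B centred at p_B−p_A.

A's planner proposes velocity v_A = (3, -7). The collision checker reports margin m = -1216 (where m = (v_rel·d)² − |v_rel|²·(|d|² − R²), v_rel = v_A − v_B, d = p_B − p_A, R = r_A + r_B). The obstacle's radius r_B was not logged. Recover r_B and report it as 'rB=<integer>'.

m = -1216
d = (-4, 24);  v_rel = (4, -8),  |v_rel|² = 80
v_rel×d = (4)·(24) − (-8)·(-4) = 64
since m = R²·80 − 64²:  R² = (4096 + -1216) / 80 = 36
R = √36 = 6  ⇒  r_B = 6 − 4 = 2

rB=2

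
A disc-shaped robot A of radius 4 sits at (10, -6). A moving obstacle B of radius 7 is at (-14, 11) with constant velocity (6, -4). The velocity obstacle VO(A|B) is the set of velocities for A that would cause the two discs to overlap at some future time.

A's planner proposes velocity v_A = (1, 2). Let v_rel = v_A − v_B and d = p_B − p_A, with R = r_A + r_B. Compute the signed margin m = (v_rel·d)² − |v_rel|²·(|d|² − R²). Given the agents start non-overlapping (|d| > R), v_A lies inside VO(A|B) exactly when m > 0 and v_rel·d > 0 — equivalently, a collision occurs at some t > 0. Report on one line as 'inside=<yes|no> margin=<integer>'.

d = (-24, 17),  |d|² = 865;  R = 4+7 = 11,  c = 865−11² = 744
v_rel = (-5, 6),  |v_rel|² = 61;  v_rel·d = (-5)·(-24) + (6)·(17) = 222
61·t² − 444·t + 744 = 0  ⇒  m = 222² − 61·744 = 3900
m = 3900 > 0,  v_rel·d = 222 > 0  ⇒  inside

inside=yes margin=3900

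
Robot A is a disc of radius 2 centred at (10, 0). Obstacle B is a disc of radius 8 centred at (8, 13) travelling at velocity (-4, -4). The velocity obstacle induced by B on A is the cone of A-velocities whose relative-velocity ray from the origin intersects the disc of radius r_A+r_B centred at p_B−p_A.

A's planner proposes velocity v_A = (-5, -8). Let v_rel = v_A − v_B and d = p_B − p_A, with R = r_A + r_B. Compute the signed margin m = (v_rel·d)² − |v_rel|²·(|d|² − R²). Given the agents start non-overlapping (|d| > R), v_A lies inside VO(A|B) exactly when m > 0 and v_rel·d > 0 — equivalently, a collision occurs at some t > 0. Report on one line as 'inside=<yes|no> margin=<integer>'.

d = (-2, 13),  |d|² = 173;  R = 2+8 = 10,  c = 173−10² = 73
v_rel = (-1, -4),  |v_rel|² = 17;  v_rel·d = (-1)·(-2) + (-4)·(13) = -50
17·t² + 100·t + 73 = 0  ⇒  m = (-50)² − 17·73 = 1259
m = 1259 > 0,  v_rel·d = -50 < 0  ⇒  outside

inside=no margin=1259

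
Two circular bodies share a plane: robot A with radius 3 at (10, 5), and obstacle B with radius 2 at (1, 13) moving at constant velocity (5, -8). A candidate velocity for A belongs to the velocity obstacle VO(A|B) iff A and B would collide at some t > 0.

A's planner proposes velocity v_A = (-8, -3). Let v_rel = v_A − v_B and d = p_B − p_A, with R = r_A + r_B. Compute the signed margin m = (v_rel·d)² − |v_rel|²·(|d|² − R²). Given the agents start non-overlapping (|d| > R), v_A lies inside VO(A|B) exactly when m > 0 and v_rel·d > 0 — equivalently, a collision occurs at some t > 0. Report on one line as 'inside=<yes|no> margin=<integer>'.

d = (-9, 8),  |d|² = 145;  R = 3+2 = 5,  c = 145−5² = 120
v_rel = (-13, 5),  |v_rel|² = 194;  v_rel·d = (-13)·(-9) + (5)·(8) = 157
194·t² − 314·t + 120 = 0  ⇒  m = 157² − 194·120 = 1369
m = 1369 > 0,  v_rel·d = 157 > 0  ⇒  inside

inside=yes margin=1369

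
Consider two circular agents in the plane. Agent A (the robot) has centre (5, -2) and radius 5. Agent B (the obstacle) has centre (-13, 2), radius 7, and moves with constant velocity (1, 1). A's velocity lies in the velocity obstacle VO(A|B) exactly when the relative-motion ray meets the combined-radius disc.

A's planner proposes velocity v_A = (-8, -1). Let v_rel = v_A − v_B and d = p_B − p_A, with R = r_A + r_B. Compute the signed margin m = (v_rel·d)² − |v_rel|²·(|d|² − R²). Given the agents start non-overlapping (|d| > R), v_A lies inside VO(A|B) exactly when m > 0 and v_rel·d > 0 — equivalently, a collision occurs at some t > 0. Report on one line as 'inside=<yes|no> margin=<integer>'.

d = (-18, 4),  |d|² = 340;  R = 5+7 = 12,  c = 340−12² = 196
v_rel = (-9, -2),  |v_rel|² = 85;  v_rel·d = (-9)·(-18) + (-2)·(4) = 154
85·t² − 308·t + 196 = 0  ⇒  m = 154² − 85·196 = 7056
m = 7056 > 0,  v_rel·d = 154 > 0  ⇒  inside

inside=yes margin=7056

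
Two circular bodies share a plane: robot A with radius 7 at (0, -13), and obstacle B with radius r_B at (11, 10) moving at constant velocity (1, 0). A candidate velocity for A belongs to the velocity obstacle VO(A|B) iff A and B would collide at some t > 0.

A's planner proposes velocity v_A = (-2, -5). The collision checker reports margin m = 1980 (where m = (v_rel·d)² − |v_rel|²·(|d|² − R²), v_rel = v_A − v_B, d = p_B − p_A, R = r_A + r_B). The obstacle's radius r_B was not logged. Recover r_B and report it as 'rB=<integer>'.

m = 1980
d = (11, 23);  v_rel = (-3, -5),  |v_rel|² = 34
v_rel×d = (-3)·(23) − (-5)·(11) = -14
since m = R²·34 − (-14)²:  R² = (196 + 1980) / 34 = 64
R = √64 = 8  ⇒  r_B = 8 − 7 = 1

rB=1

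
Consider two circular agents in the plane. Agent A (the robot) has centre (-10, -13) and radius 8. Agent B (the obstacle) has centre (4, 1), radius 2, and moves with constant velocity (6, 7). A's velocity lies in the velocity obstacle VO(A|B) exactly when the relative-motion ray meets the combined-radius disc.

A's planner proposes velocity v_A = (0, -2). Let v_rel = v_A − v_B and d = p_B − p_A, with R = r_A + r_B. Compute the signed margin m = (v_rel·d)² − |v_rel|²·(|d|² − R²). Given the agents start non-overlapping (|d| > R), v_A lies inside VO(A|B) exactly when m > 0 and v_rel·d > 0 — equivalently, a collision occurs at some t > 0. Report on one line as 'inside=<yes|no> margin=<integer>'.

d = (14, 14),  |d|² = 392;  R = 8+2 = 10,  c = 392−10² = 292
v_rel = (-6, -9),  |v_rel|² = 117;  v_rel·d = (-6)·(14) + (-9)·(14) = -210
117·t² + 420·t + 292 = 0  ⇒  m = (-210)² − 117·292 = 9936
m = 9936 > 0,  v_rel·d = -210 < 0  ⇒  outside

inside=no margin=9936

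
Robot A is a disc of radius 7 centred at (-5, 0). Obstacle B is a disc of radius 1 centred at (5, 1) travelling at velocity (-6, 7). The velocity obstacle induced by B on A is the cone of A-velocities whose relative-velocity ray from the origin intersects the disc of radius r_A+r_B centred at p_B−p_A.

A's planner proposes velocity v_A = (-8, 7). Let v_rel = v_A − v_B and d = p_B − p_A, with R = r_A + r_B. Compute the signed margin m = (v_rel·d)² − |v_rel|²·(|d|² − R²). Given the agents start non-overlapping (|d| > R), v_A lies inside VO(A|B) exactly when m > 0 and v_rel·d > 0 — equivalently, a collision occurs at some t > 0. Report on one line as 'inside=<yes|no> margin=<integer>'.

d = (10, 1),  |d|² = 101;  R = 7+1 = 8,  c = 101−8² = 37
v_rel = (-2, 0),  |v_rel|² = 4;  v_rel·d = (-2)·(10) + (0)·(1) = -20
4·t² + 40·t + 37 = 0  ⇒  m = (-20)² − 4·37 = 252
m = 252 > 0,  v_rel·d = -20 < 0  ⇒  outside

inside=no margin=252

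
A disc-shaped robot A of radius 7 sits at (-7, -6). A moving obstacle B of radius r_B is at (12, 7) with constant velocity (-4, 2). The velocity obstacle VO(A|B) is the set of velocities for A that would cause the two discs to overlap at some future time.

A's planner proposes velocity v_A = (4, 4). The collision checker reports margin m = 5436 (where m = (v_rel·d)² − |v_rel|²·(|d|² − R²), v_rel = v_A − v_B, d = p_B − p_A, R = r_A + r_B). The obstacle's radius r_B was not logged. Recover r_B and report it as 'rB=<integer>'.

m = 5436
d = (19, 13);  v_rel = (8, 2),  |v_rel|² = 68
v_rel×d = (8)·(13) − (2)·(19) = 66
since m = R²·68 − 66²:  R² = (4356 + 5436) / 68 = 144
R = √144 = 12  ⇒  r_B = 12 − 7 = 5

rB=5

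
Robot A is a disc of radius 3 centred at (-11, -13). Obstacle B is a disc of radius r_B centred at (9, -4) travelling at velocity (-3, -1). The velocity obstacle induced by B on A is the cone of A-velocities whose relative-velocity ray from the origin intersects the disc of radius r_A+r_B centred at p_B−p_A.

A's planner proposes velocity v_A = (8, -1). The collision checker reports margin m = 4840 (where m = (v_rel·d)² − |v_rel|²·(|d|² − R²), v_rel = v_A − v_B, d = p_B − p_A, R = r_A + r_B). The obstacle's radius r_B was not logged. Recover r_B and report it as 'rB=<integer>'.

m = 4840
d = (20, 9);  v_rel = (11, 0),  |v_rel|² = 121
v_rel×d = (11)·(9) − (0)·(20) = 99
since m = R²·121 − 99²:  R² = (9801 + 4840) / 121 = 121
R = √121 = 11  ⇒  r_B = 11 − 3 = 8

rB=8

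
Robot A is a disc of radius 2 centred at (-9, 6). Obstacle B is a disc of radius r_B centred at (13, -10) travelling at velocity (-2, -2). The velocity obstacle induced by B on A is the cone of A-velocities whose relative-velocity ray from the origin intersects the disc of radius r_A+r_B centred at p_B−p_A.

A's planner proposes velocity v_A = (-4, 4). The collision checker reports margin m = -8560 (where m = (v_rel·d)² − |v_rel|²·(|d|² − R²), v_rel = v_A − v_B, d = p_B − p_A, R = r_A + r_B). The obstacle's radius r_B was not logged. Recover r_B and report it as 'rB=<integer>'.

m = -8560
d = (22, -16);  v_rel = (-2, 6),  |v_rel|² = 40
v_rel×d = (-2)·(-16) − (6)·(22) = -100
since m = R²·40 − (-100)²:  R² = (10000 + -8560) / 40 = 36
R = √36 = 6  ⇒  r_B = 6 − 2 = 4

rB=4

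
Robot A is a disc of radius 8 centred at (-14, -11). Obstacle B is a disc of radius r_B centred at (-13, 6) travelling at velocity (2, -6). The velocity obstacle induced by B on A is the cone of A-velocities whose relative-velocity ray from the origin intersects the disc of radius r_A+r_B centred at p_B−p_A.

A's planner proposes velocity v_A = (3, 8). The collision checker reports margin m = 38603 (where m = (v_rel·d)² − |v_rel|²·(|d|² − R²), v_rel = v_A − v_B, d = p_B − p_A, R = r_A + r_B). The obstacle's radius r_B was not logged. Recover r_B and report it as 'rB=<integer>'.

m = 38603
d = (1, 17);  v_rel = (1, 14),  |v_rel|² = 197
v_rel×d = (1)·(17) − (14)·(1) = 3
since m = R²·197 − 3²:  R² = (9 + 38603) / 197 = 196
R = √196 = 14  ⇒  r_B = 14 − 8 = 6

rB=6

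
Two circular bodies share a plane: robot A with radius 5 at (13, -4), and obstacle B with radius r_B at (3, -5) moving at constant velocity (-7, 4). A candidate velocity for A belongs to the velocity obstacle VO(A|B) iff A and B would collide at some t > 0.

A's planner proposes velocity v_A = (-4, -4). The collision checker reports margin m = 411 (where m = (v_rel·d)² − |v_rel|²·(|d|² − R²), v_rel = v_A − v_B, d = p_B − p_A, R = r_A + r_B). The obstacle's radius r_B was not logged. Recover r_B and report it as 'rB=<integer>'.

m = 411
d = (-10, -1);  v_rel = (3, -8),  |v_rel|² = 73
v_rel×d = (3)·(-1) − (-8)·(-10) = -83
since m = R²·73 − (-83)²:  R² = (6889 + 411) / 73 = 100
R = √100 = 10  ⇒  r_B = 10 − 5 = 5

rB=5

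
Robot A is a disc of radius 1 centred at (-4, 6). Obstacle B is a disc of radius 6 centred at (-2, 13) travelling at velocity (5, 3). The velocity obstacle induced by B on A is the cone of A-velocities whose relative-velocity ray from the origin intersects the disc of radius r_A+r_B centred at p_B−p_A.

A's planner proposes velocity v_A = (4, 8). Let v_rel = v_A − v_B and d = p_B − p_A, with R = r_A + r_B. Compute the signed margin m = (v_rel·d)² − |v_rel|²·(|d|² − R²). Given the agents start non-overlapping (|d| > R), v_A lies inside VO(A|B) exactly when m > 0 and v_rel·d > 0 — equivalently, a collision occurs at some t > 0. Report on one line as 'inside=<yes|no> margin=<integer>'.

d = (2, 7),  |d|² = 53;  R = 1+6 = 7,  c = 53−7² = 4
v_rel = (-1, 5),  |v_rel|² = 26;  v_rel·d = (-1)·(2) + (5)·(7) = 33
26·t² − 66·t + 4 = 0  ⇒  m = 33² − 26·4 = 985
m = 985 > 0,  v_rel·d = 33 > 0  ⇒  inside

inside=yes margin=985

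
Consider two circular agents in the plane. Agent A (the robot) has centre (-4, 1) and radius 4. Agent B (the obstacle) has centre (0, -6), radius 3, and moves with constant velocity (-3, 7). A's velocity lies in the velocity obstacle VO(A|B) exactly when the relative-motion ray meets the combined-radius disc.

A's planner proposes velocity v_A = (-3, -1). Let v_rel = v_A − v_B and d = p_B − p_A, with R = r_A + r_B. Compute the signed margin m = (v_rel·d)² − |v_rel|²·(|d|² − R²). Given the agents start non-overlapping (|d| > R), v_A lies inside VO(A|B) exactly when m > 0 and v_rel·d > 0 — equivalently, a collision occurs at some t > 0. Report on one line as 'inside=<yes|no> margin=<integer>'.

d = (4, -7),  |d|² = 65;  R = 4+3 = 7,  c = 65−7² = 16
v_rel = (0, -8),  |v_rel|² = 64;  v_rel·d = (0)·(4) + (-8)·(-7) = 56
64·t² − 112·t + 16 = 0  ⇒  m = 56² − 64·16 = 2112
m = 2112 > 0,  v_rel·d = 56 > 0  ⇒  inside

inside=yes margin=2112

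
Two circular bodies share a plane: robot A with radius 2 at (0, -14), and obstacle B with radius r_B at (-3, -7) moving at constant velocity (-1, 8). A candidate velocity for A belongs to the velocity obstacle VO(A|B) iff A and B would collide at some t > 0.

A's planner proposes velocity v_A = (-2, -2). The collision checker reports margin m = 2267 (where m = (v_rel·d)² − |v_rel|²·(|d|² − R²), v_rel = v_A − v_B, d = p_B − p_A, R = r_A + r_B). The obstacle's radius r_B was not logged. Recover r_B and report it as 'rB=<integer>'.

m = 2267
d = (-3, 7);  v_rel = (-1, -10),  |v_rel|² = 101
v_rel×d = (-1)·(7) − (-10)·(-3) = -37
since m = R²·101 − (-37)²:  R² = (1369 + 2267) / 101 = 36
R = √36 = 6  ⇒  r_B = 6 − 2 = 4

rB=4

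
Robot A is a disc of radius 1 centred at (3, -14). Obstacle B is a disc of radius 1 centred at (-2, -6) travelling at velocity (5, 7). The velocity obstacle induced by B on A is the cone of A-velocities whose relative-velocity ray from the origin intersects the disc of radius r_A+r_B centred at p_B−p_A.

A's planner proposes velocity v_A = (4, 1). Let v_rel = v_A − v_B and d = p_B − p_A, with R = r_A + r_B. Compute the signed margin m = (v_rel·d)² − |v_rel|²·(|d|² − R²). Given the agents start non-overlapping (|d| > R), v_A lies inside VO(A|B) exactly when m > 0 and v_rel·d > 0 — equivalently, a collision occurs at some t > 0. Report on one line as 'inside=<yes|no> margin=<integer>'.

d = (-5, 8),  |d|² = 89;  R = 1+1 = 2,  c = 89−2² = 85
v_rel = (-1, -6),  |v_rel|² = 37;  v_rel·d = (-1)·(-5) + (-6)·(8) = -43
37·t² + 86·t + 85 = 0  ⇒  m = (-43)² − 37·85 = -1296
m = -1296 < 0,  v_rel·d = -43 < 0  ⇒  outside

inside=no margin=-1296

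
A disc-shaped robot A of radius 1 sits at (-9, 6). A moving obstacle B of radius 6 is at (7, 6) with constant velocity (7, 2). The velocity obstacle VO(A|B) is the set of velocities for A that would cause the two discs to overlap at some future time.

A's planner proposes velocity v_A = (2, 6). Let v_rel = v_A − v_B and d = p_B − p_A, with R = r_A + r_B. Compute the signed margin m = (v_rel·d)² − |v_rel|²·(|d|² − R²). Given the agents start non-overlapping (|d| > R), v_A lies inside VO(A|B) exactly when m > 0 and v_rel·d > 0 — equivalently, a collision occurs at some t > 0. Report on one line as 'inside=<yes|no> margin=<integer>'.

d = (16, 0),  |d|² = 256;  R = 1+6 = 7,  c = 256−7² = 207
v_rel = (-5, 4),  |v_rel|² = 41;  v_rel·d = (-5)·(16) + (4)·(0) = -80
41·t² + 160·t + 207 = 0  ⇒  m = (-80)² − 41·207 = -2087
m = -2087 < 0,  v_rel·d = -80 < 0  ⇒  outside

inside=no margin=-2087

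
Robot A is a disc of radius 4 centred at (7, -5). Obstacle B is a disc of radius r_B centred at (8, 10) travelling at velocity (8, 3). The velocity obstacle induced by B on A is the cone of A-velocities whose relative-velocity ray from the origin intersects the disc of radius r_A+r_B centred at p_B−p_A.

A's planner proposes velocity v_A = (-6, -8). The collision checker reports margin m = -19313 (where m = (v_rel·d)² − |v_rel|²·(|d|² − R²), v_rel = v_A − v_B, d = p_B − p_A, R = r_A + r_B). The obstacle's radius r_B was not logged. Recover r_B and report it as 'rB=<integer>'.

m = -19313
d = (1, 15);  v_rel = (-14, -11),  |v_rel|² = 317
v_rel×d = (-14)·(15) − (-11)·(1) = -199
since m = R²·317 − (-199)²:  R² = (39601 + -19313) / 317 = 64
R = √64 = 8  ⇒  r_B = 8 − 4 = 4

rB=4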